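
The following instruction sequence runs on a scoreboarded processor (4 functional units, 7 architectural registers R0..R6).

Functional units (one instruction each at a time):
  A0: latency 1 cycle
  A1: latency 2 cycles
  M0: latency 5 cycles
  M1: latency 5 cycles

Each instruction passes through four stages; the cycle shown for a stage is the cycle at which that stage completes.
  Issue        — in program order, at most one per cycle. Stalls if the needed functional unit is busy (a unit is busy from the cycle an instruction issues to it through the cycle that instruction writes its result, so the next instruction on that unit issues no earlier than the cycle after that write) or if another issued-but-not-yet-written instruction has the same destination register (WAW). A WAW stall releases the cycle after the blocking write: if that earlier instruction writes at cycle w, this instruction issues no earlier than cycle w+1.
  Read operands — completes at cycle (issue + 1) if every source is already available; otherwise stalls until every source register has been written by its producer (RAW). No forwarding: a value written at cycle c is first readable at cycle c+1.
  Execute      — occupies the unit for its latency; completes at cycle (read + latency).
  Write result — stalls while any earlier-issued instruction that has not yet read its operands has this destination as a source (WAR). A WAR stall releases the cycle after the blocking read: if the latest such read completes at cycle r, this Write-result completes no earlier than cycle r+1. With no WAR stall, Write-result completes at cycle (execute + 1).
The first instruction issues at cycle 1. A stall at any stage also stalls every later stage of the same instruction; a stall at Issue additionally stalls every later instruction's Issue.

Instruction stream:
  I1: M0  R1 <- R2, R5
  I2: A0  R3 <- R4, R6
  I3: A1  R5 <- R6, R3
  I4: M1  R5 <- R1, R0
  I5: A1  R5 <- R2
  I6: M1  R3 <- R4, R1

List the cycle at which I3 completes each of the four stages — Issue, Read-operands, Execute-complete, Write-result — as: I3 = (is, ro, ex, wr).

I3 = (3, 6, 8, 9)

c1: issue I1 (M0)
c2: I1 read-ops; issue I2 (A0)
c3: I2 read-ops; issue I3 (A1)
c4: I2 finished on A0
c5: I2→R3
c6: I3 read-ops
c7: I1 finished on M0
c8: I1→R1; I3 finished on A1
c9: I3→R5
c10: issue I4 (M1)
c11: I4 read-ops
c16: I4 finished on M1
c17: I4→R5
c18: issue I5 (A1)
c19: I5 read-ops; issue I6 (M1)
c20: I6 read-ops
c21: I5 finished on A1
c22: I5→R5
c25: I6 finished on M1
c26: I6→R3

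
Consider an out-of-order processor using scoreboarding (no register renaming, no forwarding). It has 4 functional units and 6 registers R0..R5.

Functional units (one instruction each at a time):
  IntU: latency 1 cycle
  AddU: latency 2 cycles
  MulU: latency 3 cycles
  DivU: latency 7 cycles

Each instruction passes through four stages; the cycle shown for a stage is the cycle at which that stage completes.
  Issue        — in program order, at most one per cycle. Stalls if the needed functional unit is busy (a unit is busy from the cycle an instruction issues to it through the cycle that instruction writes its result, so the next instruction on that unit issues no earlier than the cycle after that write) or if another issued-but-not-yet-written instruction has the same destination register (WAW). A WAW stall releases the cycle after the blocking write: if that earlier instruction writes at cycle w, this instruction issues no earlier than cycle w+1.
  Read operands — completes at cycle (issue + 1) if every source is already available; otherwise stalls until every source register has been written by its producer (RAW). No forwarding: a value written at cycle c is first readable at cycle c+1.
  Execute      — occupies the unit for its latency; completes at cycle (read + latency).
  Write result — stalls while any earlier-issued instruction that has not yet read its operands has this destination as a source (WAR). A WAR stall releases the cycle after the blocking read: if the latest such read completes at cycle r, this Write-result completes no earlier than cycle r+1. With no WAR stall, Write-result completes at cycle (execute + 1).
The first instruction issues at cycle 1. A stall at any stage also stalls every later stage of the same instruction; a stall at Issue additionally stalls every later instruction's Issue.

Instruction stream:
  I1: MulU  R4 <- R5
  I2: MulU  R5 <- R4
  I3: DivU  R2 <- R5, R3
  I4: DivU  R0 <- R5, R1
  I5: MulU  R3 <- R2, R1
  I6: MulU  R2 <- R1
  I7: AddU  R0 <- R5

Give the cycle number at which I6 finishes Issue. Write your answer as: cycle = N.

I1 -> (1, 2, 5, 6)
I2 -> (7, 8, 11, 12)  // struct: MulU busy until I1 writes@6
I3 -> (8, 13, 20, 21)  // RAW R5: wait I2 write@12
I4 -> (22, 23, 30, 31)  // struct: DivU busy until I3 writes@21
I5 -> (23, 24, 27, 28)
I6 -> (29, 30, 33, 34)  // struct: MulU busy until I5 writes@28
I7 -> (32, 33, 35, 36)  // WAW R0: wait I4 write@31

cycle = 29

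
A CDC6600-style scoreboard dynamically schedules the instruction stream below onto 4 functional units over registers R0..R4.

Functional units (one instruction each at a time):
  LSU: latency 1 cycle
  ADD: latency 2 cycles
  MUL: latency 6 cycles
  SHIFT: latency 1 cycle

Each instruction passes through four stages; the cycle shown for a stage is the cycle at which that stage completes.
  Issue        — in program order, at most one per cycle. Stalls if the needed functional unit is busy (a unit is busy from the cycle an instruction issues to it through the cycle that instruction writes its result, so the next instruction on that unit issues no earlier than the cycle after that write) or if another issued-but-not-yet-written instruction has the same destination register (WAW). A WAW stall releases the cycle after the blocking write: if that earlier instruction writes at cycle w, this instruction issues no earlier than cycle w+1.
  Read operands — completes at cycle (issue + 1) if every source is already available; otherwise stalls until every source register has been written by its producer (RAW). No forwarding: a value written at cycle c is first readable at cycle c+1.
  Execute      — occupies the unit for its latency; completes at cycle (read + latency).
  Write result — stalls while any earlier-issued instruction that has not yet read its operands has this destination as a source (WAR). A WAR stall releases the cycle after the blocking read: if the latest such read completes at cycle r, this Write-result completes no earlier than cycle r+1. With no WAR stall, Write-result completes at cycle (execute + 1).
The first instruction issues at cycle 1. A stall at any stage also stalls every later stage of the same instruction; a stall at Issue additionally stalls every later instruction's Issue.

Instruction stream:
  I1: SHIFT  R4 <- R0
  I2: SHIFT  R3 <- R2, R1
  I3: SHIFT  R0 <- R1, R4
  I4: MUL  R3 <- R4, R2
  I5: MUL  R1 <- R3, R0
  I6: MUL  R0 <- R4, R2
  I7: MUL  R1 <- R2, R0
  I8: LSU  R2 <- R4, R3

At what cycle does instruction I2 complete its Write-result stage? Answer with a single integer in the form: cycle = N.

[1] I1 dispatched to SHIFT
[2] I1 operands ready
[3] I1 complete
[4] R4←I1
[5] I2 dispatched to SHIFT
[6] I2 operands ready
[7] I2 complete
[8] R3←I2
[9] I3 dispatched to SHIFT
[10] I3 operands ready; I4 dispatched to MUL
[11] I3 complete; I4 operands ready
[12] R0←I3
[17] I4 complete
[18] R3←I4
[19] I5 dispatched to MUL
[20] I5 operands ready
[26] I5 complete
[27] R1←I5
[28] I6 dispatched to MUL
[29] I6 operands ready
[35] I6 complete
[36] R0←I6
[37] I7 dispatched to MUL
[38] I7 operands ready; I8 dispatched to LSU
[39] I8 operands ready
[40] I8 complete
[41] R2←I8
[44] I7 complete
[45] R1←I7

cycle = 8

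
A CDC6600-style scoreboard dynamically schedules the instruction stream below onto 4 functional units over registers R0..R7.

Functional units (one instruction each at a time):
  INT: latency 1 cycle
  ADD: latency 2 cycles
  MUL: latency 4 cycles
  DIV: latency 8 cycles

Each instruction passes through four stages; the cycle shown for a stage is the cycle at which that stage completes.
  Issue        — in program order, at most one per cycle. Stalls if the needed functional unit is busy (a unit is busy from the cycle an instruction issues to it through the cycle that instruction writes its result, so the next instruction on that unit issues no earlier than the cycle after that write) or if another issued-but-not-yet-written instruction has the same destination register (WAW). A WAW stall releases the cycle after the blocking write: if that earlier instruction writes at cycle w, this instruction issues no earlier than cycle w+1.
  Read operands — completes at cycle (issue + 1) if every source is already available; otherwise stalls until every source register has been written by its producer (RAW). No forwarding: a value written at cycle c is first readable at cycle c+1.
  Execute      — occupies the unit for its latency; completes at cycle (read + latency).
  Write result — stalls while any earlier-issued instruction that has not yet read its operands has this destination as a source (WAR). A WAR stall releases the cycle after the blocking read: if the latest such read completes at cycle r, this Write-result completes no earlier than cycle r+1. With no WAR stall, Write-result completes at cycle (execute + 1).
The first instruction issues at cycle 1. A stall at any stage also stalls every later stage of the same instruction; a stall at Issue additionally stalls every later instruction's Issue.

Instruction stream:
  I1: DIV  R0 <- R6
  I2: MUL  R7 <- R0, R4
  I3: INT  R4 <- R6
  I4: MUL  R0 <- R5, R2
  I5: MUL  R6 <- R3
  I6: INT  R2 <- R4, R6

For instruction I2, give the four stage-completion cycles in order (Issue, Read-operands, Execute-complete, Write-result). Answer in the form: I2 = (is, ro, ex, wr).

  I1 | 1 | 2 | 10 | 11
  I2 | 2 | 12 | 16 | 17   RAW R0: wait I1 write@11
  I3 | 3 | 4 | 5 | 13   WAR R4: wait I2 read@12
  I4 | 18 | 19 | 23 | 24   struct: MUL busy until I2 writes@17
  I5 | 25 | 26 | 30 | 31   struct: MUL busy until I4 writes@24
  I6 | 26 | 32 | 33 | 34   RAW R6: wait I5 write@31

I2 = (2, 12, 16, 17)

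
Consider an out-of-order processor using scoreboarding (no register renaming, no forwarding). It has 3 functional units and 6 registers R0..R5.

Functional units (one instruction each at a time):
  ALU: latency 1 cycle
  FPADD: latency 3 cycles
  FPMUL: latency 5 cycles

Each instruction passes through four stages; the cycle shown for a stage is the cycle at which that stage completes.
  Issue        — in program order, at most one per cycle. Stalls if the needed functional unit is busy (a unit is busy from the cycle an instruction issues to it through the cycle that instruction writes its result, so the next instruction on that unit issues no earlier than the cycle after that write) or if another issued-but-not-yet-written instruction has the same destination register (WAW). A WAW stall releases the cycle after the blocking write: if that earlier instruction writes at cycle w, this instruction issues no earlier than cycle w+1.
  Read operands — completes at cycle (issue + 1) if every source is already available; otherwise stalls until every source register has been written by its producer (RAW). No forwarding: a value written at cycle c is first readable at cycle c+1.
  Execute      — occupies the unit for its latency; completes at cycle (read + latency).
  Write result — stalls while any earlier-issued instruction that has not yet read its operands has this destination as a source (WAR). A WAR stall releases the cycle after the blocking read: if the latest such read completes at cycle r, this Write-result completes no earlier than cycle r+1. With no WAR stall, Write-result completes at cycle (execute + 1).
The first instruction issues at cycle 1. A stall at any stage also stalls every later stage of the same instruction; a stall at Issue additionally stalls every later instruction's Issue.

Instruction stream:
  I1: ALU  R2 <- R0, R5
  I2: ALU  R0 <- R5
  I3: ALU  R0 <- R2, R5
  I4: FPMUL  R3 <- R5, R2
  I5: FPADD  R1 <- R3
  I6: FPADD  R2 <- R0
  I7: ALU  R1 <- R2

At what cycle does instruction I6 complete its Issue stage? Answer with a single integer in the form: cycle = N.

cycle = 23

[I1] 1/2/3/4
[I2] 5/6/7/8  (struct: ALU busy until I1 writes@4)
[I3] 9/10/11/12  (struct: ALU busy until I2 writes@8)
[I4] 10/11/16/17
[I5] 11/18/21/22  (RAW R3: wait I4 write@17)
[I6] 23/24/27/28  (struct: FPADD busy until I5 writes@22)
[I7] 24/29/30/31  (RAW R2: wait I6 write@28)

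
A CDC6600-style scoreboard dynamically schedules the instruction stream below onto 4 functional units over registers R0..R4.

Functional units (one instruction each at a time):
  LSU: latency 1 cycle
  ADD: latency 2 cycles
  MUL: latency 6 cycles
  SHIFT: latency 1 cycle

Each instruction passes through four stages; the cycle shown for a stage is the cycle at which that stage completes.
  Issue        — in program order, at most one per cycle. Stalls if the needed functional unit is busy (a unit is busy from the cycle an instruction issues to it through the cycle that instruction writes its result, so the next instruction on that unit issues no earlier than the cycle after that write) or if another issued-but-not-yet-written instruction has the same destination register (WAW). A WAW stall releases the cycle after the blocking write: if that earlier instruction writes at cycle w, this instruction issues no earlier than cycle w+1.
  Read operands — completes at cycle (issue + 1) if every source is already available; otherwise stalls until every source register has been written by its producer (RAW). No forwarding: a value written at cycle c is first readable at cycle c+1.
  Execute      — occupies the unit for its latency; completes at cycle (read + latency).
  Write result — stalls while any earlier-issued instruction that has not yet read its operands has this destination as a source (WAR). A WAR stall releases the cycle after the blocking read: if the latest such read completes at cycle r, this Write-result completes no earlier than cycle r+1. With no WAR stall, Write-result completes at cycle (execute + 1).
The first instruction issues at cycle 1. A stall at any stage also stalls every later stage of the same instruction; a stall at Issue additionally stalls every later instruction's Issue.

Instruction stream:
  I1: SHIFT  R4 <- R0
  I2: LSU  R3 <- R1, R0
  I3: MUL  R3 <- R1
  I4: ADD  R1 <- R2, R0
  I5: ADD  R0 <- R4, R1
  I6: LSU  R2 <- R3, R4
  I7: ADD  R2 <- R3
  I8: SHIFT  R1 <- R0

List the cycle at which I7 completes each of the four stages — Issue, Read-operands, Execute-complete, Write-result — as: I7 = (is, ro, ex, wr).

I7 = (18, 19, 21, 22)

c1: issue I1 (SHIFT)
c2: I1 read-ops; issue I2 (LSU)
c3: I1 finished on SHIFT; I2 read-ops
c4: I1→R4; I2 finished on LSU
c5: I2→R3
c6: issue I3 (MUL)
c7: I3 read-ops; issue I4 (ADD)
c8: I4 read-ops
c10: I4 finished on ADD
c11: I4→R1
c12: issue I5 (ADD)
c13: I3 finished on MUL; I5 read-ops; issue I6 (LSU)
c14: I3→R3
c15: I5 finished on ADD; I6 read-ops
c16: I5→R0; I6 finished on LSU
c17: I6→R2
c18: issue I7 (ADD)
c19: I7 read-ops; issue I8 (SHIFT)
c20: I8 read-ops
c21: I7 finished on ADD; I8 finished on SHIFT
c22: I7→R2; I8→R1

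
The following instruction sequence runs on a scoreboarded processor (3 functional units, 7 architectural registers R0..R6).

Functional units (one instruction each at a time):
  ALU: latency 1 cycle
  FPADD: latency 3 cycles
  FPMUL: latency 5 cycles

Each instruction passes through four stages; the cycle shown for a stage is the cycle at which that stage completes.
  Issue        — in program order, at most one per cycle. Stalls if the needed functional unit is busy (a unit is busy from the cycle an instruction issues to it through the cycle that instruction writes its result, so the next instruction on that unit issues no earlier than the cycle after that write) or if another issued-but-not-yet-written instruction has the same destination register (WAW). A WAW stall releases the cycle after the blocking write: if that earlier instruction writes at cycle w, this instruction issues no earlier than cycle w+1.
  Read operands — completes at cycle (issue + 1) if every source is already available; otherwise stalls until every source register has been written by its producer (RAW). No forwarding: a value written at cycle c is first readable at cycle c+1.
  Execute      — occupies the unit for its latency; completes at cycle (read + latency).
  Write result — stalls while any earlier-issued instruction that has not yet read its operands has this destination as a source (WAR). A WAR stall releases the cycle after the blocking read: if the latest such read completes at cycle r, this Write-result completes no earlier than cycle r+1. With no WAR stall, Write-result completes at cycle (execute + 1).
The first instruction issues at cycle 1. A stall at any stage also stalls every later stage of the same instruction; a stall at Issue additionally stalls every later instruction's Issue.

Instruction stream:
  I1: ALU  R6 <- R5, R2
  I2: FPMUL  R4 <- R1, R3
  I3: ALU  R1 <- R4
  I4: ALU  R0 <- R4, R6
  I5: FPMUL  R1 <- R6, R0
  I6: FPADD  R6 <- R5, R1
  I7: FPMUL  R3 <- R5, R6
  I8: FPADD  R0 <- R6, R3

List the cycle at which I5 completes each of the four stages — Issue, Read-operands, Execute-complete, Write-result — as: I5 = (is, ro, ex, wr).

I5 = (14, 17, 22, 23)

t=1  I1→ALU
t=2  I1 RO; I2→FPMUL
t=3  I1 EX; I2 RO
t=4  I1 WR R6
t=5  I3→ALU
t=8  I2 EX
t=9  I2 WR R4
t=10  I3 RO
t=11  I3 EX
t=12  I3 WR R1
t=13  I4→ALU
t=14  I4 RO; I5→FPMUL
t=15  I4 EX; I6→FPADD
t=16  I4 WR R0
t=17  I5 RO
t=22  I5 EX
t=23  I5 WR R1
t=24  I6 RO; I7→FPMUL
t=27  I6 EX
t=28  I6 WR R6
t=29  I7 RO; I8→FPADD
t=34  I7 EX
t=35  I7 WR R3
t=36  I8 RO
t=39  I8 EX
t=40  I8 WR R0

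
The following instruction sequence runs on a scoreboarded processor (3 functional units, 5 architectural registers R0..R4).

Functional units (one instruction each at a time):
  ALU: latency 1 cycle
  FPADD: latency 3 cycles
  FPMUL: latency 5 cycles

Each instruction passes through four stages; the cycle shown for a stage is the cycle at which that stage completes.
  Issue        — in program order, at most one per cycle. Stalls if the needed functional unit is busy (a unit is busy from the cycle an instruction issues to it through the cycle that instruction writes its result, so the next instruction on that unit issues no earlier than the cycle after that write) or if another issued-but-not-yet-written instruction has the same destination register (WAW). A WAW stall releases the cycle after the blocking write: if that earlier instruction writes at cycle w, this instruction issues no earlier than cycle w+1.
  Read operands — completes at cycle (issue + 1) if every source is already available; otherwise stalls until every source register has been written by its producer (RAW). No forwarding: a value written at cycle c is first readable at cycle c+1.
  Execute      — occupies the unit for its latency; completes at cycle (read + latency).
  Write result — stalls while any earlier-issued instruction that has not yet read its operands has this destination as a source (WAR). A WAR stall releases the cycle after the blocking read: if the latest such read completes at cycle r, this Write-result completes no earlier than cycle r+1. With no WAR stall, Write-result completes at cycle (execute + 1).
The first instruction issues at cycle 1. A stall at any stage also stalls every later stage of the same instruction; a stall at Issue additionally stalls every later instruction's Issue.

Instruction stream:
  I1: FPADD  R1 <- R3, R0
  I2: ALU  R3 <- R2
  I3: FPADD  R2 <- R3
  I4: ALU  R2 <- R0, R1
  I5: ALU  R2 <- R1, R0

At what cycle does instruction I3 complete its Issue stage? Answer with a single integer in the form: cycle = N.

[I1] 1/2/5/6
[I2] 2/3/4/5
[I3] 7/8/11/12  (struct: FPADD busy until I1 writes@6)
[I4] 13/14/15/16  (WAW R2: wait I3 write@12)
[I5] 17/18/19/20  (struct: ALU busy until I4 writes@16)

cycle = 7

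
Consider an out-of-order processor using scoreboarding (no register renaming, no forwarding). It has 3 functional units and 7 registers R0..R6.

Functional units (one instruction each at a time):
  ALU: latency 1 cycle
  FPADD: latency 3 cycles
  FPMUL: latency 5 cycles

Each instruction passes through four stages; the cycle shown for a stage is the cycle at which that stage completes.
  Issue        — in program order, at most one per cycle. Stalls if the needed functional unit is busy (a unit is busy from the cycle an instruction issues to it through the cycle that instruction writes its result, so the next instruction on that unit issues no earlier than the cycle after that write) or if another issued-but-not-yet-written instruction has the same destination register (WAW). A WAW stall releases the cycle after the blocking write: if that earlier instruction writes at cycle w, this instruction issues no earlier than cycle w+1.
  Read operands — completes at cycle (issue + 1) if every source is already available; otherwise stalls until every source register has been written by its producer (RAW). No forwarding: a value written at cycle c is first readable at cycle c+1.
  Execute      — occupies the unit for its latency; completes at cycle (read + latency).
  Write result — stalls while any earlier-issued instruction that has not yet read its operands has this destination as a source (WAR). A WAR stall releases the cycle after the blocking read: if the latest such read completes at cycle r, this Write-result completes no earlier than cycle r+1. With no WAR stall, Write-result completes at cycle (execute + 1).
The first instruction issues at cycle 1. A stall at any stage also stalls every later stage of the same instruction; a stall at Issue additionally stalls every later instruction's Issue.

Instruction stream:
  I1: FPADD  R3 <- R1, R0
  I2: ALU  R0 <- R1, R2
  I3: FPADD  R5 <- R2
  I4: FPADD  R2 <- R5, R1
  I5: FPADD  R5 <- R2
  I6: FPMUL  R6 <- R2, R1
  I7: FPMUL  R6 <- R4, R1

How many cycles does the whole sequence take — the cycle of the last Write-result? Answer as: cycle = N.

cycle = 35

t=1  issue I1 (FPADD)
t=2  I1 read-ops; issue I2 (ALU)
t=3  I2 read-ops
t=4  I2 finished on ALU
t=5  I1 finished on FPADD; I2→R0
t=6  I1→R3
t=7  issue I3 (FPADD)
t=8  I3 read-ops
t=11  I3 finished on FPADD
t=12  I3→R5
t=13  issue I4 (FPADD)
t=14  I4 read-ops
t=17  I4 finished on FPADD
t=18  I4→R2
t=19  issue I5 (FPADD)
t=20  I5 read-ops; issue I6 (FPMUL)
t=21  I6 read-ops
t=23  I5 finished on FPADD
t=24  I5→R5
t=26  I6 finished on FPMUL
t=27  I6→R6
t=28  issue I7 (FPMUL)
t=29  I7 read-ops
t=34  I7 finished on FPMUL
t=35  I7→R6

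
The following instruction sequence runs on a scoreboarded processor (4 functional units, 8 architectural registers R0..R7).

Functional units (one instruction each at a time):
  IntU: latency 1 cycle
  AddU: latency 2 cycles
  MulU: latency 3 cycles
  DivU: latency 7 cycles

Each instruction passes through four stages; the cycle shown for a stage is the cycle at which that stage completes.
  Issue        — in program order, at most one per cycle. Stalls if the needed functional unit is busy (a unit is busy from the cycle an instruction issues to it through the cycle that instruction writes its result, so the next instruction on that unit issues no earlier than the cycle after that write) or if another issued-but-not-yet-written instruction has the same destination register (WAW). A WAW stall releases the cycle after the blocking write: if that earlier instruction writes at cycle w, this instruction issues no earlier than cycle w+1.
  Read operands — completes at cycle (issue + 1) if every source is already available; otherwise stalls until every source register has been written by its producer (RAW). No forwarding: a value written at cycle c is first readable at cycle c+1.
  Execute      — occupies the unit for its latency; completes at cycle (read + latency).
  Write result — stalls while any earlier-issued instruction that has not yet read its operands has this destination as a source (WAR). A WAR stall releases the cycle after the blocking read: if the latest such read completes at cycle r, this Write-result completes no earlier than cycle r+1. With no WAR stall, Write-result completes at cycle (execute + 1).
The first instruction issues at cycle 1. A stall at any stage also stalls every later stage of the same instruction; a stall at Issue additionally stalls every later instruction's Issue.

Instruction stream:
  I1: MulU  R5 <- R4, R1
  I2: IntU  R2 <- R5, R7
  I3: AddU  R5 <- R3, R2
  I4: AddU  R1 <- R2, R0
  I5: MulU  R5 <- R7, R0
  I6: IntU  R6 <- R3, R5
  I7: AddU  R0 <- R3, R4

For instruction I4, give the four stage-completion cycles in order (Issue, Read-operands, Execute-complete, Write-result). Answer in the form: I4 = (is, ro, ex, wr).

I4 = (14, 15, 17, 18)

I1  is:1  ro:2  ex:5  wr:6
I2  is:2  ro:7  ex:8  wr:9  — RAW R5: wait I1 write@6
I3  is:7  ro:10  ex:12  wr:13  — WAW R5: wait I1 write@6, RAW R2: wait I2 write@9
I4  is:14  ro:15  ex:17  wr:18  — struct: AddU busy until I3 writes@13
I5  is:15  ro:16  ex:19  wr:20
I6  is:16  ro:21  ex:22  wr:23  — RAW R5: wait I5 write@20
I7  is:19  ro:20  ex:22  wr:23  — struct: AddU busy until I4 writes@18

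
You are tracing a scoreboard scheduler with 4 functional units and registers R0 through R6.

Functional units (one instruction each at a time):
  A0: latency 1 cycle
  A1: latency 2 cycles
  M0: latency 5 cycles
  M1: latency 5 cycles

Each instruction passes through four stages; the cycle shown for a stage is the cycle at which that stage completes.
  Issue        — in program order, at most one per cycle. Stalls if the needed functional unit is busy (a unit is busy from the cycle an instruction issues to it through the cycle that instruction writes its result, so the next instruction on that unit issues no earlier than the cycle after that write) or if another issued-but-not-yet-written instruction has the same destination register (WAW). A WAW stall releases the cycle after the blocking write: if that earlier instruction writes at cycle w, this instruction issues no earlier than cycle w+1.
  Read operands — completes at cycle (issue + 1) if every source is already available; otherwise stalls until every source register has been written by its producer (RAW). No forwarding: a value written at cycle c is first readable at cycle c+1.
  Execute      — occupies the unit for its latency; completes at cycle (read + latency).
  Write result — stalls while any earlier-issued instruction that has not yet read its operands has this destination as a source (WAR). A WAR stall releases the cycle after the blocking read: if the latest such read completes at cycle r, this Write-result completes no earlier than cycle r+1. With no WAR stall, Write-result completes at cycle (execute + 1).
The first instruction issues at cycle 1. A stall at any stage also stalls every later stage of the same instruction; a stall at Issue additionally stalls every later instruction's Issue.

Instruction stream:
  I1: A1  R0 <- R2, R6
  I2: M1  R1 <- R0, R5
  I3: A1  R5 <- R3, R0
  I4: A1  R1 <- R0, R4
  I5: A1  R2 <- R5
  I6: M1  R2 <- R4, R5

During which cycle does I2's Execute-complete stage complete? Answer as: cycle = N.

cycle = 11

cycle 1: I1→A1
cycle 2: I1 RO; I2→M1
cycle 4: I1 EX
cycle 5: I1 WR R0
cycle 6: I2 RO; I3→A1
cycle 7: I3 RO
cycle 9: I3 EX
cycle 10: I3 WR R5
cycle 11: I2 EX
cycle 12: I2 WR R1
cycle 13: I4→A1
cycle 14: I4 RO
cycle 16: I4 EX
cycle 17: I4 WR R1
cycle 18: I5→A1
cycle 19: I5 RO
cycle 21: I5 EX
cycle 22: I5 WR R2
cycle 23: I6→M1
cycle 24: I6 RO
cycle 29: I6 EX
cycle 30: I6 WR R2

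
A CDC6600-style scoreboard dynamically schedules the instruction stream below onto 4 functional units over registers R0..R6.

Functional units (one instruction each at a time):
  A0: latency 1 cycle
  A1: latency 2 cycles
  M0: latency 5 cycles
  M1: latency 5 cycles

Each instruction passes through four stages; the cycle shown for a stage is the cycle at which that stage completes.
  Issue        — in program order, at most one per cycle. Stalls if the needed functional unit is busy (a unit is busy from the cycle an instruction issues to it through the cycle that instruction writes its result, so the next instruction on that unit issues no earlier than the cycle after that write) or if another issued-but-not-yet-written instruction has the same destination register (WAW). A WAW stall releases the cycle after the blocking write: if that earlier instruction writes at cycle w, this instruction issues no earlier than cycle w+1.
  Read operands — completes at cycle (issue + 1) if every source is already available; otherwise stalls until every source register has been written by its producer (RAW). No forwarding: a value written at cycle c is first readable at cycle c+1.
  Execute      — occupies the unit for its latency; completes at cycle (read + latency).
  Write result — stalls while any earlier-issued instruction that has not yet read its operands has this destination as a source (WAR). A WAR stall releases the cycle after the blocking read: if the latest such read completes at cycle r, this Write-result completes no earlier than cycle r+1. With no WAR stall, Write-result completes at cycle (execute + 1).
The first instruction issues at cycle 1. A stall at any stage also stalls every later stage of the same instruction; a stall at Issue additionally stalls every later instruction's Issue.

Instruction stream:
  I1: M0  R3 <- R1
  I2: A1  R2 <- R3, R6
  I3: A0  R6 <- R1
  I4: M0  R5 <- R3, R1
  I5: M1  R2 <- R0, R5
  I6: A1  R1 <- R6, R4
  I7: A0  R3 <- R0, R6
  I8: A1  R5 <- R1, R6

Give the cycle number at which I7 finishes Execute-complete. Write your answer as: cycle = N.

cycle = 17

  I1 | 1 | 2 | 7 | 8
  I2 | 2 | 9 | 11 | 12   RAW R3: wait I1 write@8
  I3 | 3 | 4 | 5 | 10   WAR R6: wait I2 read@9
  I4 | 9 | 10 | 15 | 16   struct: M0 busy until I1 writes@8
  I5 | 13 | 17 | 22 | 23   WAW R2: wait I2 write@12 · RAW R5: wait I4 write@16
  I6 | 14 | 15 | 17 | 18
  I7 | 15 | 16 | 17 | 18
  I8 | 19 | 20 | 22 | 23   struct: A1 busy until I6 writes@18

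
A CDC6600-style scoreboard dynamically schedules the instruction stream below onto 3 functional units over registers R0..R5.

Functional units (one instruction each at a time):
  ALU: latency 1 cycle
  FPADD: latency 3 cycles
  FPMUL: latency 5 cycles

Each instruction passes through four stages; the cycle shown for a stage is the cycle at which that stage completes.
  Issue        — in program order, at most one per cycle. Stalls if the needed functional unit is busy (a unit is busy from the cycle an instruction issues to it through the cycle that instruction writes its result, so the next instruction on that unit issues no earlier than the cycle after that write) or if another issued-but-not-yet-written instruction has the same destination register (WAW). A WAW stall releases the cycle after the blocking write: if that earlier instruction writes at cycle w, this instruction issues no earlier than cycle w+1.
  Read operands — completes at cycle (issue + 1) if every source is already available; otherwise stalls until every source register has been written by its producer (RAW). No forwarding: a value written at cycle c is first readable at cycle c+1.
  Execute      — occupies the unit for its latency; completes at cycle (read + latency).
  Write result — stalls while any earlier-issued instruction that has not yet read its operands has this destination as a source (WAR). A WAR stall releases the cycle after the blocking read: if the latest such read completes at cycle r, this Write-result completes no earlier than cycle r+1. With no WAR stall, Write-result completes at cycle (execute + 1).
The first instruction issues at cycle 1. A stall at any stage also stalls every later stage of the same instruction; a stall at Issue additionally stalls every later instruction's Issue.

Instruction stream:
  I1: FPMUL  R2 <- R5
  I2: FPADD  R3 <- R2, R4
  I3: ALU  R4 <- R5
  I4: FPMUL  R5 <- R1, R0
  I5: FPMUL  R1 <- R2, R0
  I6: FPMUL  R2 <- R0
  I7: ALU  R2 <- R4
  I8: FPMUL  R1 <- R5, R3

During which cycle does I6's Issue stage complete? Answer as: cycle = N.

cycle = 25

c1: I1→FPMUL
c2: I1 RO | I2→FPADD
c3: I3→ALU
c4: I3 RO
c5: I3 EX
c7: I1 EX
c8: I1 WR R2
c9: I2 RO | I4→FPMUL
c10: I3 WR R4 | I4 RO
c12: I2 EX
c13: I2 WR R3
c15: I4 EX
c16: I4 WR R5
c17: I5→FPMUL
c18: I5 RO
c23: I5 EX
c24: I5 WR R1
c25: I6→FPMUL
c26: I6 RO
c31: I6 EX
c32: I6 WR R2
c33: I7→ALU
c34: I7 RO | I8→FPMUL
c35: I7 EX | I8 RO
c36: I7 WR R2
c40: I8 EX
c41: I8 WR R1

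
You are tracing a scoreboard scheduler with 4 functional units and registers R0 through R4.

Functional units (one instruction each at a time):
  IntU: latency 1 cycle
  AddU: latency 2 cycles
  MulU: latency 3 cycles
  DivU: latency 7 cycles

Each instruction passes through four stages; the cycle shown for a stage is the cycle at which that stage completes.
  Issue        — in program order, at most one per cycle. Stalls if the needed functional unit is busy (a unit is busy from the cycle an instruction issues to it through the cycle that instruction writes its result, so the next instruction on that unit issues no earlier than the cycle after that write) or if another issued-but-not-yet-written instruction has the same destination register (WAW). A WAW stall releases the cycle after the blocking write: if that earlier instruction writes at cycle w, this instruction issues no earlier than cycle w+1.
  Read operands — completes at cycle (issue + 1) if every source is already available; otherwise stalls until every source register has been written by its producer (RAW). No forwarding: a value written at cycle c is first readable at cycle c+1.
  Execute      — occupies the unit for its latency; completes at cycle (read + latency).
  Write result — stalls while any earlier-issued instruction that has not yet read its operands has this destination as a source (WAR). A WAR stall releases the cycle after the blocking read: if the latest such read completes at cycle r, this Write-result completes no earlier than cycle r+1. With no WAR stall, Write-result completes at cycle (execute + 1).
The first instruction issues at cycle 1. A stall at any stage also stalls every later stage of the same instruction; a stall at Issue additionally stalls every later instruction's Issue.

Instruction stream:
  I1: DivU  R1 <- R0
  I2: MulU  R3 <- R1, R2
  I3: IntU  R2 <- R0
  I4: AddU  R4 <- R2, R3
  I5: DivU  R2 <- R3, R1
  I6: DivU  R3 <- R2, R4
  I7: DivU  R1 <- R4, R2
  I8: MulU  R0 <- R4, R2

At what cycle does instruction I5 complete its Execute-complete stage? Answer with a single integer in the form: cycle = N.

cycle = 23

cycle 1: I1→DivU
cycle 2: I1 RO, I2→MulU
cycle 3: I3→IntU
cycle 4: I3 RO, I4→AddU
cycle 5: I3 EX
cycle 9: I1 EX
cycle 10: I1 WR R1
cycle 11: I2 RO
cycle 12: I3 WR R2
cycle 13: I5→DivU
cycle 14: I2 EX
cycle 15: I2 WR R3
cycle 16: I4 RO, I5 RO
cycle 18: I4 EX
cycle 19: I4 WR R4
cycle 23: I5 EX
cycle 24: I5 WR R2
cycle 25: I6→DivU
cycle 26: I6 RO
cycle 33: I6 EX
cycle 34: I6 WR R3
cycle 35: I7→DivU
cycle 36: I7 RO, I8→MulU
cycle 37: I8 RO
cycle 40: I8 EX
cycle 41: I8 WR R0
cycle 43: I7 EX
cycle 44: I7 WR R1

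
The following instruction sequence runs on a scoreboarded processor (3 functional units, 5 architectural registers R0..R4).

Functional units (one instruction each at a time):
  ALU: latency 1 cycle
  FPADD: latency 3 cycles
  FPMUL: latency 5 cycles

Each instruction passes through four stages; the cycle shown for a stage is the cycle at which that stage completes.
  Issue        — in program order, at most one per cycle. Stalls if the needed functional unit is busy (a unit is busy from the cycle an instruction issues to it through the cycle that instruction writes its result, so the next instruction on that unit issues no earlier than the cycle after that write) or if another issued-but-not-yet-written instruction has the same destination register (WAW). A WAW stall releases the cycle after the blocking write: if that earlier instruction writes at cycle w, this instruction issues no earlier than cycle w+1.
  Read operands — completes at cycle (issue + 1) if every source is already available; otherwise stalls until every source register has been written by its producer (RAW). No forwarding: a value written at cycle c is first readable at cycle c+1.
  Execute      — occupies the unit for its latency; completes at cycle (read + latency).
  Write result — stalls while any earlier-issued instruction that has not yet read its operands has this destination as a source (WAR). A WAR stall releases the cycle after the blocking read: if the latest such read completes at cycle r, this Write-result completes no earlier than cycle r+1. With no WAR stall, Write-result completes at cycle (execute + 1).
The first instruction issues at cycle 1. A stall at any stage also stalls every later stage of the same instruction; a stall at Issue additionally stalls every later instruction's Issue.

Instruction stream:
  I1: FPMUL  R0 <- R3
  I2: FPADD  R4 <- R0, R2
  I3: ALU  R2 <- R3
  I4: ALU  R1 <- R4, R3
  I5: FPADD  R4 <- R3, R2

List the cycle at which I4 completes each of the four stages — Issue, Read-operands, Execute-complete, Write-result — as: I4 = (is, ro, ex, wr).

[1] I1 issues→FPMUL
[2] I1 reads | I2 issues→FPADD
[3] I3 issues→ALU
[4] I3 reads
[5] I3 exec-done
[7] I1 exec-done
[8] I1 writes R0
[9] I2 reads
[10] I3 writes R2
[11] I4 issues→ALU
[12] I2 exec-done
[13] I2 writes R4
[14] I4 reads | I5 issues→FPADD
[15] I4 exec-done | I5 reads
[16] I4 writes R1
[18] I5 exec-done
[19] I5 writes R4

I4 = (11, 14, 15, 16)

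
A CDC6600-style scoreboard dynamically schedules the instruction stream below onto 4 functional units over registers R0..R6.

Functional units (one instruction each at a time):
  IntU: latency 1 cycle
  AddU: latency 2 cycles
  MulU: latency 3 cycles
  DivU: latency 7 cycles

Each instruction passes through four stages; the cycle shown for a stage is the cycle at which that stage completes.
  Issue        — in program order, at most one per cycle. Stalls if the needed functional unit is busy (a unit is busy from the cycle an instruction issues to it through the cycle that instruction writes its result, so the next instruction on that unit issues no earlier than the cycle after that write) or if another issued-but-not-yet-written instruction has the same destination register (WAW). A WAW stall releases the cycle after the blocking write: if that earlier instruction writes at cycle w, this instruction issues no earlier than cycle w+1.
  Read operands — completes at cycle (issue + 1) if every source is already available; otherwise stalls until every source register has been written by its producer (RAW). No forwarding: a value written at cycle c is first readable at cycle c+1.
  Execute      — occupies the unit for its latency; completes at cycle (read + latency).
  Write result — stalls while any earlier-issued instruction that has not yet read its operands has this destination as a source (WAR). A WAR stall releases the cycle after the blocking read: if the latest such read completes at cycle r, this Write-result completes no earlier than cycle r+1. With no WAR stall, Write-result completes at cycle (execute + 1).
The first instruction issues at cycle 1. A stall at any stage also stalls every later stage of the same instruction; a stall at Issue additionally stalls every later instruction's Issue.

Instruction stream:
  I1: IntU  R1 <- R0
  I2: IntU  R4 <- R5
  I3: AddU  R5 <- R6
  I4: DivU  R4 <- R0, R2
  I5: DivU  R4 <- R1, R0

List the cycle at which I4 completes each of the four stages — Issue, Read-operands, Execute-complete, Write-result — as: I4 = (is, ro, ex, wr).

I4 = (9, 10, 17, 18)

  I1 | 1 | 2 | 3 | 4
  I2 | 5 | 6 | 7 | 8   struct: IntU busy until I1 writes@4
  I3 | 6 | 7 | 9 | 10
  I4 | 9 | 10 | 17 | 18   WAW R4: wait I2 write@8
  I5 | 19 | 20 | 27 | 28   struct: DivU busy until I4 writes@18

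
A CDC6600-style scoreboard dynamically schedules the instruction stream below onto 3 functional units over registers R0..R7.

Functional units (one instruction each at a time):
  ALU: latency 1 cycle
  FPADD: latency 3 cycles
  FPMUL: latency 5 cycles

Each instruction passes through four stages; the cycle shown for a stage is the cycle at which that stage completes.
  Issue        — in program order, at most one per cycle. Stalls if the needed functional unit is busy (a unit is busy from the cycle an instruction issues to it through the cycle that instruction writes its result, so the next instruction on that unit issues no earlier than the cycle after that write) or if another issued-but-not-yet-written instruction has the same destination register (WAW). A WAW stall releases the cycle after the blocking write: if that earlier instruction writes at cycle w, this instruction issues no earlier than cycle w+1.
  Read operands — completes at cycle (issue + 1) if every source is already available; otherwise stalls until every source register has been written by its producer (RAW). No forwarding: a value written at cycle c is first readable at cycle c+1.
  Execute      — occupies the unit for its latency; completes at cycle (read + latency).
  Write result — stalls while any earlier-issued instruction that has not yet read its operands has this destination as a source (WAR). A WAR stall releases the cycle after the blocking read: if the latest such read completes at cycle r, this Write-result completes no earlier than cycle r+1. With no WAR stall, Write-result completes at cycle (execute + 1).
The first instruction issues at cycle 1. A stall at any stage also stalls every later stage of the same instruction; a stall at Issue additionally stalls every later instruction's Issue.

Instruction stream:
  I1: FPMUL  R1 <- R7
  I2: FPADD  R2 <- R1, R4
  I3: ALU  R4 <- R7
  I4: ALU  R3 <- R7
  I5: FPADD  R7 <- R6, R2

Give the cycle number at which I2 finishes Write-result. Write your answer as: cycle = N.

cycle 1: issue I1 (FPMUL)
cycle 2: I1 read-ops; issue I2 (FPADD)
cycle 3: issue I3 (ALU)
cycle 4: I3 read-ops
cycle 5: I3 finished on ALU
cycle 7: I1 finished on FPMUL
cycle 8: I1→R1
cycle 9: I2 read-ops
cycle 10: I3→R4
cycle 11: issue I4 (ALU)
cycle 12: I2 finished on FPADD; I4 read-ops
cycle 13: I2→R2; I4 finished on ALU
cycle 14: I4→R3; issue I5 (FPADD)
cycle 15: I5 read-ops
cycle 18: I5 finished on FPADD
cycle 19: I5→R7

cycle = 13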